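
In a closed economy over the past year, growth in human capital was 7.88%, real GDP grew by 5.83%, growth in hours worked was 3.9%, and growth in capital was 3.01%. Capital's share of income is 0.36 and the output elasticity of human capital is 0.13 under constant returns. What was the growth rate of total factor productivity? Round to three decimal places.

Labor's share = 1 − 0.36 − 0.13 = 0.51.
Capital: 0.36 × 3.01 = 1.0836 pp.
Human capital: 0.13 × 7.88 = 1.0244 pp.
Hours worked: 0.51 × 3.9 = 1.989 pp.
TFP growth = 5.83 − 4.097 = 1.733%.

Total factor productivity grew 1.733%.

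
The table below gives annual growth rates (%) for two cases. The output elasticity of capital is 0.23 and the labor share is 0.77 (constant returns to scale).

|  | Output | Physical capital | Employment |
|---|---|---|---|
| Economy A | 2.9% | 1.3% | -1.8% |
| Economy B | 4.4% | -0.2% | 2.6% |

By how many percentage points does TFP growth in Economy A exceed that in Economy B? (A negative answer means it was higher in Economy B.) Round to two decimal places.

1.54 percentage points

Labor's share = 1 − 0.23 = 0.77.
Economy A: TFP = 2.9 − 0.299 + 1.386 = 3.987%.
Economy B: TFP = 4.4 + 0.046 − 2.002 = 2.444%.
Difference = 3.987 − (2.444) = 1.543 pp.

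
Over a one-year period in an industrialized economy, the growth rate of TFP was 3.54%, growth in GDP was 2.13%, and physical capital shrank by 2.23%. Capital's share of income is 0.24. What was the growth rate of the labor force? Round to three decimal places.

-1.151%

Labor's share = 1 − 0.24 = 0.76.
gY = gA + 0.24×(-2.23) + 0.76×g.
0.76×g = 2.13 − 3.54 + 0.5352 = -0.8748.
g = -0.8748 / 0.76 = -1.15105%.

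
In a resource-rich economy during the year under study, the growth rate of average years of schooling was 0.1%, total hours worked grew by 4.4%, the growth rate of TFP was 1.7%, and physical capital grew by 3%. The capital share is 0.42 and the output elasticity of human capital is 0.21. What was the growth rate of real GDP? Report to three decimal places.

Labor's share = 1 − 0.42 − 0.21 = 0.37.
Physical capital: 0.42 × 3 = 1.26 pp.
Average years of schooling: 0.21 × 0.1 = 0.021 pp.
Total hours worked: 0.37 × 4.4 = 1.628 pp.
Output growth = 1.7 + 2.909 = 4.609%.

4.609%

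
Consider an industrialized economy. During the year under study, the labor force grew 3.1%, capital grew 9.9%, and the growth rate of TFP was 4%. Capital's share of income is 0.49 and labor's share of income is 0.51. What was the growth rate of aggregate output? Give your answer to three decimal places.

10.432%

Labor's share = 1 − 0.49 = 0.51.
Capital: 0.49 × 9.9 = 4.851 pp.
The labor force: 0.51 × 3.1 = 1.581 pp.
Output growth = 4 + 6.432 = 10.432%.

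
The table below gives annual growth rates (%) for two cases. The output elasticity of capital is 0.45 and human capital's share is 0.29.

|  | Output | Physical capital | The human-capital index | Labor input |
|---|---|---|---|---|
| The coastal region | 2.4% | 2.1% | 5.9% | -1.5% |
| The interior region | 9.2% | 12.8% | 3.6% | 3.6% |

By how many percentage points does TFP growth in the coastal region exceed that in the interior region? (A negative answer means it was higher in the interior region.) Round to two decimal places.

-1.33 percentage points

Labor's share = 1 − 0.45 − 0.29 = 0.26.
The coastal region: TFP = 2.4 − 0.945 − 1.711 + 0.39 = 0.134%.
The interior region: TFP = 9.2 − 5.76 − 1.044 − 0.936 = 1.46%.
Difference = 0.134 − (1.46) = -1.326 pp.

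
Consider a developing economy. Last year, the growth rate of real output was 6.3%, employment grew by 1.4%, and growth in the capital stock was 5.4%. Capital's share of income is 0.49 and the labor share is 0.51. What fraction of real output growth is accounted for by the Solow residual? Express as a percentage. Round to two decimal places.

The Solow residual accounted for 46.67% of growth.

Labor's share = 1 − 0.49 = 0.51.
The capital stock: 0.49 × 5.4 = 2.646 pp.
Employment: 0.51 × 1.4 = 0.714 pp.
TFP growth = 6.3 − 3.36 = 2.94%.
TFP share of growth = 2.94 / 6.3 × 100 = 46.6667%.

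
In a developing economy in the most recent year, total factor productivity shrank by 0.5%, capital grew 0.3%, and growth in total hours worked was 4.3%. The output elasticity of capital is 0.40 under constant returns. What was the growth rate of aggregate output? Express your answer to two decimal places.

Labor's share = 1 − 0.4 = 0.6.
Capital: 0.4 × 0.3 = 0.12 pp.
Total hours worked: 0.6 × 4.3 = 2.58 pp.
Output growth = -0.5 + 2.7 = 2.2%.

Aggregate output growth was 2.20%.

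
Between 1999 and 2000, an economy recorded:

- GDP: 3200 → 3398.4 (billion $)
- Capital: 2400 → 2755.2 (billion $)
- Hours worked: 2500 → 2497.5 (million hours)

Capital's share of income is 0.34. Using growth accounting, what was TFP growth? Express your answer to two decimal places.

GDP growth = (3398.4 − 3200) / 3200 = 6.2%.
Capital growth = (2755.2 − 2400) / 2400 = 14.8%.
Hours worked growth = (2497.5 − 2500) / 2500 = -0.1%.
Labor's share = 1 − 0.34 = 0.66.
Capital: 0.34 × 14.8 = 5.032 pp.
Hours worked: 0.66 × (-0.1) = -0.066 pp.
TFP growth = 6.2 − 4.966 = 1.234%.

TFP growth was 1.23%.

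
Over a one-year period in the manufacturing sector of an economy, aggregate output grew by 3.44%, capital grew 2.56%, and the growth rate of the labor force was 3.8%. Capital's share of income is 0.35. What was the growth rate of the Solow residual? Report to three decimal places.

The Solow residual growth was 0.074%.

Labor's share = 1 − 0.35 = 0.65.
Capital: 0.35 × 2.56 = 0.896 pp.
The labor force: 0.65 × 3.8 = 2.47 pp.
TFP growth = 3.44 − 3.366 = 0.074%.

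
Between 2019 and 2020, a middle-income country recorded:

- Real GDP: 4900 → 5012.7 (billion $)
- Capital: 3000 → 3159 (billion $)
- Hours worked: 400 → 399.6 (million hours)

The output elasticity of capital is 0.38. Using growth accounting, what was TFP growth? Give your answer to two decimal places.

Real GDP growth = (5012.7 − 4900) / 4900 = 2.3%.
Capital growth = (3159 − 3000) / 3000 = 5.3%.
Hours worked growth = (399.6 − 400) / 400 = -0.1%.
Labor's share = 1 − 0.38 = 0.62.
Capital: 0.38 × 5.3 = 2.014 pp.
Hours worked: 0.62 × (-0.1) = -0.062 pp.
TFP growth = 2.3 − 1.952 = 0.348%.

0.35%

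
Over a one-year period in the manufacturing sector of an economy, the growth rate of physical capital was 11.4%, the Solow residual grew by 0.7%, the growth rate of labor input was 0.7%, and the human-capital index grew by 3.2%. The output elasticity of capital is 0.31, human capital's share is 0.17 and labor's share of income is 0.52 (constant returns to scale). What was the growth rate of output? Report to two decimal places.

5.14%

Labor's share = 1 − 0.31 − 0.17 = 0.52.
Physical capital: 0.31 × 11.4 = 3.534 pp.
The human-capital index: 0.17 × 3.2 = 0.544 pp.
Labor input: 0.52 × 0.7 = 0.364 pp.
Output growth = 0.7 + 4.442 = 5.142%.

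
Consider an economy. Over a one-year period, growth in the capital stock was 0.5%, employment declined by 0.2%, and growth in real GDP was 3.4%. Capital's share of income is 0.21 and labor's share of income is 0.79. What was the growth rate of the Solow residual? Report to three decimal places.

Labor's share = 1 − 0.21 = 0.79.
The capital stock: 0.21 × 0.5 = 0.105 pp.
Employment: 0.79 × (-0.2) = -0.158 pp.
TFP growth = 3.4 + 0.053 = 3.453%.

3.453%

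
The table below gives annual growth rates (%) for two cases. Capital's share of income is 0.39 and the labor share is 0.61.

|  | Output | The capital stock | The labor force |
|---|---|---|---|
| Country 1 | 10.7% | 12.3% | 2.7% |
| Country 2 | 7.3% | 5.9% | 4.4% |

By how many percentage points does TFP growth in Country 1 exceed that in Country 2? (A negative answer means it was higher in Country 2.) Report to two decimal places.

Labor's share = 1 − 0.39 = 0.61.
Country 1: TFP = 10.7 − 4.797 − 1.647 = 4.256%.
Country 2: TFP = 7.3 − 2.301 − 2.684 = 2.315%.
Difference = 4.256 − (2.315) = 1.941 pp.

1.94 percentage points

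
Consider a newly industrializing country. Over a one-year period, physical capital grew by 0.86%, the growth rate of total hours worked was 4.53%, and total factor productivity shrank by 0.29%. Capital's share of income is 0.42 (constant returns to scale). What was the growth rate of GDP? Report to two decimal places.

GDP growth was 2.70%.

Labor's share = 1 − 0.42 = 0.58.
Physical capital: 0.42 × 0.86 = 0.3612 pp.
Total hours worked: 0.58 × 4.53 = 2.6274 pp.
Output growth = -0.29 + 2.9886 = 2.6986%.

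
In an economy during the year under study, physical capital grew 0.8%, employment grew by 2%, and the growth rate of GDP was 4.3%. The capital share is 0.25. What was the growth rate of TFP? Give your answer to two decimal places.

Labor's share = 1 − 0.25 = 0.75.
Physical capital: 0.25 × 0.8 = 0.2 pp.
Employment: 0.75 × 2 = 1.5 pp.
TFP growth = 4.3 − 1.7 = 2.6%.

TFP growth was 2.60%.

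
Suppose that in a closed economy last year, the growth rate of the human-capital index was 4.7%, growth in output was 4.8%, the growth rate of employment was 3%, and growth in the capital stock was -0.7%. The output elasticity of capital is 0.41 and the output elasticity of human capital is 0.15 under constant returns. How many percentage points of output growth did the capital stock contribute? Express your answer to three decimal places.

Contribution = share × growth = 0.41 × (-0.7) = -0.287 pp.

-0.287 pp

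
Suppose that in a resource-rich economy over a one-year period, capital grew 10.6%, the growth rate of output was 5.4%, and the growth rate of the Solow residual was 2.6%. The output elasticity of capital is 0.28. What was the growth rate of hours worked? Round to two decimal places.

-0.23%

Labor's share = 1 − 0.28 = 0.72.
gY = gA + 0.28×10.6 + 0.72×g.
0.72×g = 5.4 − 2.6 − 2.968 = -0.168.
g = -0.168 / 0.72 = -0.2333%.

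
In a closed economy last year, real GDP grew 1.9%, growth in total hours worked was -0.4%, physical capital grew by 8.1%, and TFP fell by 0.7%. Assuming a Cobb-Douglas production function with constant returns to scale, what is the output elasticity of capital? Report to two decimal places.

gY = gA + α·gK + (1−α)·gL, so gY − gA − gL = α(gK − gL).
1.9 + 0.7 + 0.4 = α × (8.1 − (-0.4)).
3 = 8.5 α, so α = 0.3529.

The output elasticity of capital is 0.35.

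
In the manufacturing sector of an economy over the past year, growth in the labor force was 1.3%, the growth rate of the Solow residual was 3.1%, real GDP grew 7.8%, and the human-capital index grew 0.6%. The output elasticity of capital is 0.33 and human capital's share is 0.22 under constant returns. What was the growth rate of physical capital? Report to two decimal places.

Labor's share = 1 − 0.33 − 0.22 = 0.45.
gY = gA + 0.22×0.6 + 0.45×1.3 + 0.33×g.
0.33×g = 7.8 − 3.1 − 0.717 = 3.983.
g = 3.983 / 0.33 = 12.0697%.

12.07%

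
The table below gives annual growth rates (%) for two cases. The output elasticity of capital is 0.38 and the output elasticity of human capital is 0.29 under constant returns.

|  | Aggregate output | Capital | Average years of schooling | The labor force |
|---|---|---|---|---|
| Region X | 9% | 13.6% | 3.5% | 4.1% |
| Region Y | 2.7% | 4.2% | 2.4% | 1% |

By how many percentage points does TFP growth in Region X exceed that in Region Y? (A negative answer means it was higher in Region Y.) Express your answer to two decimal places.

Labor's share = 1 − 0.38 − 0.29 = 0.33.
Region X: TFP = 9 − 5.168 − 1.015 − 1.353 = 1.464%.
Region Y: TFP = 2.7 − 1.596 − 0.696 − 0.33 = 0.078%.
Difference = 1.464 − (0.078) = 1.386 pp.

1.39 percentage points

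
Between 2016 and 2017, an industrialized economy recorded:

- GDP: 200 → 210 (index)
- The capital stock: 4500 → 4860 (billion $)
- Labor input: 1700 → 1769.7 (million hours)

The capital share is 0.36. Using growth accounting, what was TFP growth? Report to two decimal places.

GDP growth = (210 − 200) / 200 = 5%.
The capital stock growth = (4860 − 4500) / 4500 = 8%.
Labor input growth = (1769.7 − 1700) / 1700 = 4.1%.
Labor's share = 1 − 0.36 = 0.64.
The capital stock: 0.36 × 8 = 2.88 pp.
Labor input: 0.64 × 4.1 = 2.624 pp.
TFP growth = 5 − 5.504 = -0.504%.

-0.50%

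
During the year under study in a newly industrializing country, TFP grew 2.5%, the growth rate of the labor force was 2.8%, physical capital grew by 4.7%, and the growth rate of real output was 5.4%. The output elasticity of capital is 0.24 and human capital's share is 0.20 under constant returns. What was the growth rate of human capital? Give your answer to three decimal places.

Labor's share = 1 − 0.24 − 0.2 = 0.56.
gY = gA + 0.24×4.7 + 0.56×2.8 + 0.2×g.
0.2×g = 5.4 − 2.5 − 2.696 = 0.204.
g = 0.204 / 0.2 = 1.02%.

1.020%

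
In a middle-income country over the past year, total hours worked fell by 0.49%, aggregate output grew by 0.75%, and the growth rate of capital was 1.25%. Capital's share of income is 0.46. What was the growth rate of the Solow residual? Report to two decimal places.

0.44%

Labor's share = 1 − 0.46 = 0.54.
Capital: 0.46 × 1.25 = 0.575 pp.
Total hours worked: 0.54 × (-0.49) = -0.2646 pp.
TFP growth = 0.75 − 0.3104 = 0.4396%.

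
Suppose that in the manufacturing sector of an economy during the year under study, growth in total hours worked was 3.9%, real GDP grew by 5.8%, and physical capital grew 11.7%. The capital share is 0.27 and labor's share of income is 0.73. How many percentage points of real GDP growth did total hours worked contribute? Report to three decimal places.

2.847 percentage points

Labor's share = 1 − 0.27 = 0.73.
Contribution = share × growth = 0.73 × 3.9 = 2.847 pp.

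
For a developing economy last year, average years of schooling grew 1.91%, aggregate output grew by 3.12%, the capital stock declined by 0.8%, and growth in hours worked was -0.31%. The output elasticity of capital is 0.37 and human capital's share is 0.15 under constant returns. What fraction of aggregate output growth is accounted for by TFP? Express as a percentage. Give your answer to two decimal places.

TFP accounted for 105.07% of growth.

Labor's share = 1 − 0.37 − 0.15 = 0.48.
The capital stock: 0.37 × (-0.8) = -0.296 pp.
Average years of schooling: 0.15 × 1.91 = 0.2865 pp.
Hours worked: 0.48 × (-0.31) = -0.1488 pp.
TFP growth = 3.12 + 0.1583 = 3.2783%.
TFP share of growth = 3.2783 / 3.12 × 100 = 105.0737%.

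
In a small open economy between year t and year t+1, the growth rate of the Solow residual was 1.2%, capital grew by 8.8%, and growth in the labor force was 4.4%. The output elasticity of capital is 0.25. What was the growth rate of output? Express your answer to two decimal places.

Output growth was 6.70%.

Labor's share = 1 − 0.25 = 0.75.
Capital: 0.25 × 8.8 = 2.2 pp.
The labor force: 0.75 × 4.4 = 3.3 pp.
Output growth = 1.2 + 5.5 = 6.7%.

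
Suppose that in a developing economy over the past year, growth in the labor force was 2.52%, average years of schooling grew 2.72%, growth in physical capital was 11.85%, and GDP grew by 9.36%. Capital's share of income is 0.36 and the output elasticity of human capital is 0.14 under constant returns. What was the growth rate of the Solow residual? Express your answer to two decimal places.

Labor's share = 1 − 0.36 − 0.14 = 0.5.
Physical capital: 0.36 × 11.85 = 4.266 pp.
Average years of schooling: 0.14 × 2.72 = 0.3808 pp.
The labor force: 0.5 × 2.52 = 1.26 pp.
TFP growth = 9.36 − 5.9068 = 3.4532%.

3.45%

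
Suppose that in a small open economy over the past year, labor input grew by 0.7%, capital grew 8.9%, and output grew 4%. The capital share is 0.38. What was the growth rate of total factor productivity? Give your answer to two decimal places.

0.18%

Labor's share = 1 − 0.38 = 0.62.
Capital: 0.38 × 8.9 = 3.382 pp.
Labor input: 0.62 × 0.7 = 0.434 pp.
TFP growth = 4 − 3.816 = 0.184%.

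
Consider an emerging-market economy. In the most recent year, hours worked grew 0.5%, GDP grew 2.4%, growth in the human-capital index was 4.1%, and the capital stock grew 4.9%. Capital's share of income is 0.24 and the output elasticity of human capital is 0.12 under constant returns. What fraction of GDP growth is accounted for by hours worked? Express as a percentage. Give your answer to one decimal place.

13.3%

Labor's share = 1 − 0.24 − 0.12 = 0.64.
Hours worked contributed 0.64 × 0.5 = 0.32 pp.
Share of growth = 0.32 / 2.4 × 100 = 13.333%.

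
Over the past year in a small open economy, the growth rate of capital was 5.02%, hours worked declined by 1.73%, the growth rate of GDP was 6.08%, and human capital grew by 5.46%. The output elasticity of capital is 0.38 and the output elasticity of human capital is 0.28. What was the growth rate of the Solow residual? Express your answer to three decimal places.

Labor's share = 1 − 0.38 − 0.28 = 0.34.
Capital: 0.38 × 5.02 = 1.9076 pp.
Human capital: 0.28 × 5.46 = 1.5288 pp.
Hours worked: 0.34 × (-1.73) = -0.5882 pp.
TFP growth = 6.08 − 2.8482 = 3.2318%.

The Solow residual growth was 3.232%.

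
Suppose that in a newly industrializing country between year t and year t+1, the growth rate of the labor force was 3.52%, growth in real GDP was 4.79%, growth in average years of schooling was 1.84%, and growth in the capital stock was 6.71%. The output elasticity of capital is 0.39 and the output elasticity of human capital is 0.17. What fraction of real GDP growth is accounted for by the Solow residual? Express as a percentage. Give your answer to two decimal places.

The Solow residual accounted for 6.50% of growth.

Labor's share = 1 − 0.39 − 0.17 = 0.44.
The capital stock: 0.39 × 6.71 = 2.6169 pp.
Average years of schooling: 0.17 × 1.84 = 0.3128 pp.
The labor force: 0.44 × 3.52 = 1.5488 pp.
TFP growth = 4.79 − 4.4785 = 0.3115%.
TFP share of growth = 0.3115 / 4.79 × 100 = 6.5031%.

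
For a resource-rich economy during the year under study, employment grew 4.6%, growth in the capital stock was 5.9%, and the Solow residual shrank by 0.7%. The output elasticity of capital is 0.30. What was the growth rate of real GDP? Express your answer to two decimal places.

4.29%

Labor's share = 1 − 0.3 = 0.7.
The capital stock: 0.3 × 5.9 = 1.77 pp.
Employment: 0.7 × 4.6 = 3.22 pp.
Output growth = -0.7 + 4.99 = 4.29%.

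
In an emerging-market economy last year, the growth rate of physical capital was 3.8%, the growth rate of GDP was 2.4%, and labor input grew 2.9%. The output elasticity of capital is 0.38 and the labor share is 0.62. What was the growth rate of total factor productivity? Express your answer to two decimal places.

-0.84%

Labor's share = 1 − 0.38 = 0.62.
Physical capital: 0.38 × 3.8 = 1.444 pp.
Labor input: 0.62 × 2.9 = 1.798 pp.
TFP growth = 2.4 − 3.242 = -0.842%.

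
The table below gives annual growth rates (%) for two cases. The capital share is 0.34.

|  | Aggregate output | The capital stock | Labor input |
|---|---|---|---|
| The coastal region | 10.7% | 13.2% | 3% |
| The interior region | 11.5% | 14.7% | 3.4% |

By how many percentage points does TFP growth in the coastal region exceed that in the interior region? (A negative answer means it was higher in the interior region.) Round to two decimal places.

Labor's share = 1 − 0.34 = 0.66.
The coastal region: TFP = 10.7 − 4.488 − 1.98 = 4.232%.
The interior region: TFP = 11.5 − 4.998 − 2.244 = 4.258%.
Difference = 4.232 − (4.258) = -0.026 pp.

-0.03 percentage points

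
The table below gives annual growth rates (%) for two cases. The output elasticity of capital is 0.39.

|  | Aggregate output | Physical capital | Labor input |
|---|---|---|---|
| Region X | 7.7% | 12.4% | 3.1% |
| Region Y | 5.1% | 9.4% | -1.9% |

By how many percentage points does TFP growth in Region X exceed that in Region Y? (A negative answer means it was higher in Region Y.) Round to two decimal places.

-1.62 percentage points

Labor's share = 1 − 0.39 = 0.61.
Region X: TFP = 7.7 − 4.836 − 1.891 = 0.973%.
Region Y: TFP = 5.1 − 3.666 + 1.159 = 2.593%.
Difference = 0.973 − (2.593) = -1.62 pp.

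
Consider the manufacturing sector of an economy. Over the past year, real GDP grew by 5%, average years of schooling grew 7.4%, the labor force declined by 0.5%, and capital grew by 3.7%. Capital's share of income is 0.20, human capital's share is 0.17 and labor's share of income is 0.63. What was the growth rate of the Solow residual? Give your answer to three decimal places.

Labor's share = 1 − 0.2 − 0.17 = 0.63.
Capital: 0.2 × 3.7 = 0.74 pp.
Average years of schooling: 0.17 × 7.4 = 1.258 pp.
The labor force: 0.63 × (-0.5) = -0.315 pp.
TFP growth = 5 − 1.683 = 3.317%.

The Solow residual grew 3.317%.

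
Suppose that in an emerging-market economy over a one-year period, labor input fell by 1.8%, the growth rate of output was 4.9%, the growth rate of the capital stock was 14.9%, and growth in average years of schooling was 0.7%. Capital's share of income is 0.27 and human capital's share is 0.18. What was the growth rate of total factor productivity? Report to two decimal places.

Total factor productivity growth was 1.74%.

Labor's share = 1 − 0.27 − 0.18 = 0.55.
The capital stock: 0.27 × 14.9 = 4.023 pp.
Average years of schooling: 0.18 × 0.7 = 0.126 pp.
Labor input: 0.55 × (-1.8) = -0.99 pp.
TFP growth = 4.9 − 3.159 = 1.741%.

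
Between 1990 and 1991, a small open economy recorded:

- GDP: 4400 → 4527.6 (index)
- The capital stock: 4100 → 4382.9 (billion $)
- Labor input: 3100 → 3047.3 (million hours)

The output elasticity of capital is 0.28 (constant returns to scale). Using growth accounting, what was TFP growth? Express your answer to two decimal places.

GDP growth = (4527.6 − 4400) / 4400 = 2.9%.
The capital stock growth = (4382.9 − 4100) / 4100 = 6.9%.
Labor input growth = (3047.3 − 3100) / 3100 = -1.7%.
Labor's share = 1 − 0.28 = 0.72.
The capital stock: 0.28 × 6.9 = 1.932 pp.
Labor input: 0.72 × (-1.7) = -1.224 pp.
TFP growth = 2.9 − 0.708 = 2.192%.

TFP grew 2.19%.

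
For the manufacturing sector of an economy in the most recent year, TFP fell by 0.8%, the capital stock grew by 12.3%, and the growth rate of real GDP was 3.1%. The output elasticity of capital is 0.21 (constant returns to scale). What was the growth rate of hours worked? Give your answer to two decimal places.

Labor's share = 1 − 0.21 = 0.79.
gY = gA + 0.21×12.3 + 0.79×g.
0.79×g = 3.1 + 0.8 − 2.583 = 1.317.
g = 1.317 / 0.79 = 1.6671%.

Hours worked grew 1.67%.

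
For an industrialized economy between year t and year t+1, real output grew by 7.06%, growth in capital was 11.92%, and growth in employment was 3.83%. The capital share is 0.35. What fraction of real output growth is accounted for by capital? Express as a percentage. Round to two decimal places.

Capital accounted for 59.09% of growth.

Capital contributed 0.35 × 11.92 = 4.172 pp.
Share of growth = 4.172 / 7.06 × 100 = 59.0935%.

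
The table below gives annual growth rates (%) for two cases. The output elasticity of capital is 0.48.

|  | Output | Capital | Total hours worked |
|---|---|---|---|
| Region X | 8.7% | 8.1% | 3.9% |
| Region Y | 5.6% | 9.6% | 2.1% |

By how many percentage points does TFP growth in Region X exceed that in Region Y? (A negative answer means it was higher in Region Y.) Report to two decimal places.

Labor's share = 1 − 0.48 = 0.52.
Region X: TFP = 8.7 − 3.888 − 2.028 = 2.784%.
Region Y: TFP = 5.6 − 4.608 − 1.092 = -0.1%.
Difference = 2.784 − (-0.1) = 2.884 pp.

2.88 percentage points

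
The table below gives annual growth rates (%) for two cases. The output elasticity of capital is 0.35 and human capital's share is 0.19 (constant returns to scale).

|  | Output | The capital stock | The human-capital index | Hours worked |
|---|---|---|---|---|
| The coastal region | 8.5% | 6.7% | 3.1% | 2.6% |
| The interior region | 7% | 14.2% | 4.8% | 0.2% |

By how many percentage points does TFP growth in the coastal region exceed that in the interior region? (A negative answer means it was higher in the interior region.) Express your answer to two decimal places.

3.34 percentage points

Labor's share = 1 − 0.35 − 0.19 = 0.46.
The coastal region: TFP = 8.5 − 2.345 − 0.589 − 1.196 = 4.37%.
The interior region: TFP = 7 − 4.97 − 0.912 − 0.092 = 1.026%.
Difference = 4.37 − (1.026) = 3.344 pp.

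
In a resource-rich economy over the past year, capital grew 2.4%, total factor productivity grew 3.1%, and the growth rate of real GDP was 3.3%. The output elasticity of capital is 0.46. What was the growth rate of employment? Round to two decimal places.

Labor's share = 1 − 0.46 = 0.54.
gY = gA + 0.46×2.4 + 0.54×g.
0.54×g = 3.3 − 3.1 − 1.104 = -0.904.
g = -0.904 / 0.54 = -1.6741%.

-1.67%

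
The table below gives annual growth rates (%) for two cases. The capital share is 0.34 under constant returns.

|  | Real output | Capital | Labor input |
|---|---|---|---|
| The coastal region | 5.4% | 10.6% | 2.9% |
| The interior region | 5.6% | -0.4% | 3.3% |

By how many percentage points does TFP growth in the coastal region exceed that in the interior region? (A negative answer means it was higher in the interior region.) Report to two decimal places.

-3.68 percentage points

Labor's share = 1 − 0.34 = 0.66.
The coastal region: TFP = 5.4 − 3.604 − 1.914 = -0.118%.
The interior region: TFP = 5.6 + 0.136 − 2.178 = 3.558%.
Difference = -0.118 − (3.558) = -3.676 pp.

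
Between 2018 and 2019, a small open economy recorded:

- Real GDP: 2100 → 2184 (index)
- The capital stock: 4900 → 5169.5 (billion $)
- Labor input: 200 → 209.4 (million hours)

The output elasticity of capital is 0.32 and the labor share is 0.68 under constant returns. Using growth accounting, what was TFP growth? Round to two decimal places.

Real GDP growth = (2184 − 2100) / 2100 = 4%.
The capital stock growth = (5169.5 − 4900) / 4900 = 5.5%.
Labor input growth = (209.4 − 200) / 200 = 4.7%.
Labor's share = 1 − 0.32 = 0.68.
The capital stock: 0.32 × 5.5 = 1.76 pp.
Labor input: 0.68 × 4.7 = 3.196 pp.
TFP growth = 4 − 4.956 = -0.956%.

-0.96%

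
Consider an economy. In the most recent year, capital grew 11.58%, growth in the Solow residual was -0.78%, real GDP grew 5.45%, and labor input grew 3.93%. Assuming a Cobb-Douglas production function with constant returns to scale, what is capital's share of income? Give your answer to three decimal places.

gY = gA + α·gK + (1−α)·gL, so gY − gA − gL = α(gK − gL).
5.45 + 0.78 − 3.93 = α × (11.58 − 3.93).
2.3 = 7.65 α, so α = 0.30065.

0.301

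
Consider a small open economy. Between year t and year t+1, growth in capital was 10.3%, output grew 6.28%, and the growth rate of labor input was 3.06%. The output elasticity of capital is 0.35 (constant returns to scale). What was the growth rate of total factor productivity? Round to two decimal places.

0.69%

Labor's share = 1 − 0.35 = 0.65.
Capital: 0.35 × 10.3 = 3.605 pp.
Labor input: 0.65 × 3.06 = 1.989 pp.
TFP growth = 6.28 − 5.594 = 0.686%.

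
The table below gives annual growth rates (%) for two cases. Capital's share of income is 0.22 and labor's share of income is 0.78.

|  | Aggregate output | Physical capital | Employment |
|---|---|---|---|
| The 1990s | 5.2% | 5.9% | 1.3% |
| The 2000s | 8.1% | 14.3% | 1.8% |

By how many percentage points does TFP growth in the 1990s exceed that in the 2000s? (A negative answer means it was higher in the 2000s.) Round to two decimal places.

-0.66 percentage points

Labor's share = 1 − 0.22 = 0.78.
The 1990s: TFP = 5.2 − 1.298 − 1.014 = 2.888%.
The 2000s: TFP = 8.1 − 3.146 − 1.404 = 3.55%.
Difference = 2.888 − (3.55) = -0.662 pp.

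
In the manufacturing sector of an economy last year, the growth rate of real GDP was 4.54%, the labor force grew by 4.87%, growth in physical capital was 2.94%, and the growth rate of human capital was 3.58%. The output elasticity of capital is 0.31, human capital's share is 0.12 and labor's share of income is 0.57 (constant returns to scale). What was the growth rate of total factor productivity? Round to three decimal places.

Labor's share = 1 − 0.31 − 0.12 = 0.57.
Physical capital: 0.31 × 2.94 = 0.9114 pp.
Human capital: 0.12 × 3.58 = 0.4296 pp.
The labor force: 0.57 × 4.87 = 2.7759 pp.
TFP growth = 4.54 − 4.1169 = 0.4231%.

Total factor productivity grew 0.423%.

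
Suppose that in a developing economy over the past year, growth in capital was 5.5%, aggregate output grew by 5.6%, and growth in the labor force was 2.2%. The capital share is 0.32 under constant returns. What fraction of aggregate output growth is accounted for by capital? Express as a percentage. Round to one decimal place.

Capital accounted for 31.4% of growth.

Capital contributed 0.32 × 5.5 = 1.76 pp.
Share of growth = 1.76 / 5.6 × 100 = 31.429%.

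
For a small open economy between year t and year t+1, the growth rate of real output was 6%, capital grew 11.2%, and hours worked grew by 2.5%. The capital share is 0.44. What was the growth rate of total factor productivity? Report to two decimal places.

-0.33%

Labor's share = 1 − 0.44 = 0.56.
Capital: 0.44 × 11.2 = 4.928 pp.
Hours worked: 0.56 × 2.5 = 1.4 pp.
TFP growth = 6 − 6.328 = -0.328%.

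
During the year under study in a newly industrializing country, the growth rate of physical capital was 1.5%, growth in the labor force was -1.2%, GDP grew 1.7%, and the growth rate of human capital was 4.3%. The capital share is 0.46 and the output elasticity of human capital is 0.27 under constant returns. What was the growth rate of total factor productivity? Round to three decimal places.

Total factor productivity grew 0.173%.

Labor's share = 1 − 0.46 − 0.27 = 0.27.
Physical capital: 0.46 × 1.5 = 0.69 pp.
Human capital: 0.27 × 4.3 = 1.161 pp.
The labor force: 0.27 × (-1.2) = -0.324 pp.
TFP growth = 1.7 − 1.527 = 0.173%.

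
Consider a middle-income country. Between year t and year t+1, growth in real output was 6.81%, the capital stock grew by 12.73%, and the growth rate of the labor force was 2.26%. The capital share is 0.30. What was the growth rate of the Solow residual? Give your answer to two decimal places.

1.41%

Labor's share = 1 − 0.3 = 0.7.
The capital stock: 0.3 × 12.73 = 3.819 pp.
The labor force: 0.7 × 2.26 = 1.582 pp.
TFP growth = 6.81 − 5.401 = 1.409%.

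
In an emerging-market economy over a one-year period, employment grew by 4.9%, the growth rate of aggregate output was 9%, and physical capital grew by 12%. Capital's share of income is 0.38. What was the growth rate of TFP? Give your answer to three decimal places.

1.402%

Labor's share = 1 − 0.38 = 0.62.
Physical capital: 0.38 × 12 = 4.56 pp.
Employment: 0.62 × 4.9 = 3.038 pp.
TFP growth = 9 − 7.598 = 1.402%.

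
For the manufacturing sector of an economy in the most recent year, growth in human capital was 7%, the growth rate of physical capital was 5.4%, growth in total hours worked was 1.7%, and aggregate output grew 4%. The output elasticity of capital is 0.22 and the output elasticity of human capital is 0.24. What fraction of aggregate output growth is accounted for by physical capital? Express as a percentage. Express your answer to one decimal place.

29.7%

Physical capital contributed 0.22 × 5.4 = 1.188 pp.
Share of growth = 1.188 / 4 × 100 = 29.7%.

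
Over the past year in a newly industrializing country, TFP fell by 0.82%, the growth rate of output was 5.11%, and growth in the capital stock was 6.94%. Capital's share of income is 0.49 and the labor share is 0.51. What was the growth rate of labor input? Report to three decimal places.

Labor's share = 1 − 0.49 = 0.51.
gY = gA + 0.49×6.94 + 0.51×g.
0.51×g = 5.11 + 0.82 − 3.4006 = 2.5294.
g = 2.5294 / 0.51 = 4.95961%.

4.960%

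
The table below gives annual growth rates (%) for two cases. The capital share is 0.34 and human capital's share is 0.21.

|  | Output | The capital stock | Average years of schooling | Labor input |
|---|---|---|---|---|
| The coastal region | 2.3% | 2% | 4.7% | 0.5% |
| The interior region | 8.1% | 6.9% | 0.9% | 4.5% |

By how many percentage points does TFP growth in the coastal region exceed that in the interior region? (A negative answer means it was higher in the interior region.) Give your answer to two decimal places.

-3.13 percentage points

Labor's share = 1 − 0.34 − 0.21 = 0.45.
The coastal region: TFP = 2.3 − 0.68 − 0.987 − 0.225 = 0.408%.
The interior region: TFP = 8.1 − 2.346 − 0.189 − 2.025 = 3.54%.
Difference = 0.408 − (3.54) = -3.132 pp.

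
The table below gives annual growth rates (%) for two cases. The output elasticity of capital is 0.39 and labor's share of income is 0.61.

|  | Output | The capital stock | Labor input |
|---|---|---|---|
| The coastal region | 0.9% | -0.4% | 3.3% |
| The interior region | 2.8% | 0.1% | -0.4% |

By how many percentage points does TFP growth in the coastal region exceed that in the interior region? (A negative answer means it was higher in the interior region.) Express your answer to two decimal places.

Labor's share = 1 − 0.39 = 0.61.
The coastal region: TFP = 0.9 + 0.156 − 2.013 = -0.957%.
The interior region: TFP = 2.8 − 0.039 + 0.244 = 3.005%.
Difference = -0.957 − (3.005) = -3.962 pp.

-3.96 percentage points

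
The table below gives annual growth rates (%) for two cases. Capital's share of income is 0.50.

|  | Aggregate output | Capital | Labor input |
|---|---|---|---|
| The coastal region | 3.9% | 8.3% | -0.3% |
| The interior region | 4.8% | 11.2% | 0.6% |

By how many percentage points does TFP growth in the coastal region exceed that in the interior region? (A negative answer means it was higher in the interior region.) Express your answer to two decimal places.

1.00 percentage points

Labor's share = 1 − 0.5 = 0.5.
The coastal region: TFP = 3.9 − 4.15 + 0.15 = -0.1%.
The interior region: TFP = 4.8 − 5.6 − 0.3 = -1.1%.
Difference = -0.1 − (-1.1) = 1 pp.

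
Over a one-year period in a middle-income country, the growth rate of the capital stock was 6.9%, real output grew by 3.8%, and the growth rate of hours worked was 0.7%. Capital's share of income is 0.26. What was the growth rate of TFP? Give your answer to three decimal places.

TFP grew 1.488%.

Labor's share = 1 − 0.26 = 0.74.
The capital stock: 0.26 × 6.9 = 1.794 pp.
Hours worked: 0.74 × 0.7 = 0.518 pp.
TFP growth = 3.8 − 2.312 = 1.488%.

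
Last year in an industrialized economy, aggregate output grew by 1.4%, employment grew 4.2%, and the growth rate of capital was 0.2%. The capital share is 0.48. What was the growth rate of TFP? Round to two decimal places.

-0.88%

Labor's share = 1 − 0.48 = 0.52.
Capital: 0.48 × 0.2 = 0.096 pp.
Employment: 0.52 × 4.2 = 2.184 pp.
TFP growth = 1.4 − 2.28 = -0.88%.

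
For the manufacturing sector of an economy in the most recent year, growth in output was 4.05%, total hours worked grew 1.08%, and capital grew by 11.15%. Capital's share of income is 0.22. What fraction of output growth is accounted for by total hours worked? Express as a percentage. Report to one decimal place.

Labor's share = 1 − 0.22 = 0.78.
Total hours worked contributed 0.78 × 1.08 = 0.8424 pp.
Share of growth = 0.8424 / 4.05 × 100 = 20.8%.

Total hours worked accounted for 20.8% of growth.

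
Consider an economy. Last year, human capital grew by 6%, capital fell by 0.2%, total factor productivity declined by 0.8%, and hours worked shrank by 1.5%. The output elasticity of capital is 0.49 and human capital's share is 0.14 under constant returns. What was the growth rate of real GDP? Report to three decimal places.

-0.613%

Labor's share = 1 − 0.49 − 0.14 = 0.37.
Capital: 0.49 × (-0.2) = -0.098 pp.
Human capital: 0.14 × 6 = 0.84 pp.
Hours worked: 0.37 × (-1.5) = -0.555 pp.
Output growth = -0.8 + 0.187 = -0.613%.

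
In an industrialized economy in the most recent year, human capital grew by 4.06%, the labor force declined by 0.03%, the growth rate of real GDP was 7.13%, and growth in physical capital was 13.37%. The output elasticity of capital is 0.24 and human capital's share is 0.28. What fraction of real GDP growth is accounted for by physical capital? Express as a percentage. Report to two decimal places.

Physical capital contributed 0.24 × 13.37 = 3.2088 pp.
Share of growth = 3.2088 / 7.13 × 100 = 45.0042%.

Physical capital accounted for 45.00% of growth.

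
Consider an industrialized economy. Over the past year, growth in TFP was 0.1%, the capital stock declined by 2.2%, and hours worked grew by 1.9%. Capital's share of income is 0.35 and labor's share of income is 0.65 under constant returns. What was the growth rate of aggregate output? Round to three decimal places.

Aggregate output grew 0.565%.

Labor's share = 1 − 0.35 = 0.65.
The capital stock: 0.35 × (-2.2) = -0.77 pp.
Hours worked: 0.65 × 1.9 = 1.235 pp.
Output growth = 0.1 + 0.465 = 0.565%.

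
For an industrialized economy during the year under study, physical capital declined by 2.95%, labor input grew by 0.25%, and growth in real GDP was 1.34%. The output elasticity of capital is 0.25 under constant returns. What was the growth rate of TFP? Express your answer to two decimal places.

Labor's share = 1 − 0.25 = 0.75.
Physical capital: 0.25 × (-2.95) = -0.7375 pp.
Labor input: 0.75 × 0.25 = 0.1875 pp.
TFP growth = 1.34 + 0.55 = 1.89%.

TFP growth was 1.89%.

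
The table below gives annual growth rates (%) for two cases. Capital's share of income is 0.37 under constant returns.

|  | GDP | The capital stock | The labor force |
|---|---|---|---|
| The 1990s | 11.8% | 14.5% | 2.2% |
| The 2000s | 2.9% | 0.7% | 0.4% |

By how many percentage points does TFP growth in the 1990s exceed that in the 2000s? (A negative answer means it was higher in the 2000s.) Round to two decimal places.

2.66 percentage points

Labor's share = 1 − 0.37 = 0.63.
The 1990s: TFP = 11.8 − 5.365 − 1.386 = 5.049%.
The 2000s: TFP = 2.9 − 0.259 − 0.252 = 2.389%.
Difference = 5.049 − (2.389) = 2.66 pp.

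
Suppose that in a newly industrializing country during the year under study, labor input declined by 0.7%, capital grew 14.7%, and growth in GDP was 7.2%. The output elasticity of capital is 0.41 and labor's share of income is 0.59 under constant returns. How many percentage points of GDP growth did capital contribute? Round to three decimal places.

6.027 pp

Contribution = share × growth = 0.41 × 14.7 = 6.027 pp.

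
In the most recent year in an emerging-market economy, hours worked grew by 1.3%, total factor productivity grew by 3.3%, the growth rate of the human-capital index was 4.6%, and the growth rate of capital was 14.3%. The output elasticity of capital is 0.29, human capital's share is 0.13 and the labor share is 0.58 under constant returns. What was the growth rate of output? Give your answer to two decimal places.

8.80%

Labor's share = 1 − 0.29 − 0.13 = 0.58.
Capital: 0.29 × 14.3 = 4.147 pp.
The human-capital index: 0.13 × 4.6 = 0.598 pp.
Hours worked: 0.58 × 1.3 = 0.754 pp.
Output growth = 3.3 + 5.499 = 8.799%.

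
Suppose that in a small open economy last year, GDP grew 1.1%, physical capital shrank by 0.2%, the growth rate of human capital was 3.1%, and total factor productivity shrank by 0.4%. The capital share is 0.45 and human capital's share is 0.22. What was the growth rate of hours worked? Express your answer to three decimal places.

Hours worked growth was 2.752%.

Labor's share = 1 − 0.45 − 0.22 = 0.33.
gY = gA + 0.45×(-0.2) + 0.22×3.1 + 0.33×g.
0.33×g = 1.1 + 0.4 − 0.592 = 0.908.
g = 0.908 / 0.33 = 2.75152%.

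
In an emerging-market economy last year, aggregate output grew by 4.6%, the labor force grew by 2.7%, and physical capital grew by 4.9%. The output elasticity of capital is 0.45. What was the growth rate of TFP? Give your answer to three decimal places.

0.910%

Labor's share = 1 − 0.45 = 0.55.
Physical capital: 0.45 × 4.9 = 2.205 pp.
The labor force: 0.55 × 2.7 = 1.485 pp.
TFP growth = 4.6 − 3.69 = 0.91%.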